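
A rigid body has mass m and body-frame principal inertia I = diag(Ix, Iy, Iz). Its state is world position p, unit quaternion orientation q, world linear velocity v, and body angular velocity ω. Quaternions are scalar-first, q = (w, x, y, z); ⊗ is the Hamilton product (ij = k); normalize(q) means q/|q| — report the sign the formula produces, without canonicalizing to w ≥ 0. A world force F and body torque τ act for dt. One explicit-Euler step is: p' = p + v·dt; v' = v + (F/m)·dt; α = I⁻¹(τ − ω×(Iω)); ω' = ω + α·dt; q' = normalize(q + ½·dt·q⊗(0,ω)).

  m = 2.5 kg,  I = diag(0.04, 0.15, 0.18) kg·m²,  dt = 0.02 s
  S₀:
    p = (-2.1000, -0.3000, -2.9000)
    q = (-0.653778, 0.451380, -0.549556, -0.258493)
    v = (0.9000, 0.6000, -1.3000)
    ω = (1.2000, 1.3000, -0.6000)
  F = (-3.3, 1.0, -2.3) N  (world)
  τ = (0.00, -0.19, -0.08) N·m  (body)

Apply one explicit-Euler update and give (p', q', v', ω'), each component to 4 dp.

α = I⁻¹(τ − ω×Iω) = (0.5850, -1.9387, -1.3978)
ω' = ω + α·dt = (1.2117, 1.2612, -0.6280)
q⊗(0,ω) = (0.0176710, -0.1187591, -0.8892750, 1.6385280)
updated quaternion q' = (-0.6535, 0.4501, -0.5584, -0.2421)
linear accel F/m = (-1.3200, 0.4000, -0.9200)
p + v·dt = (-2.0820, -0.2880, -2.9260)
v' = v + a·dt = (0.8736, 0.6080, -1.3184)

p' = (-2.0820, -0.2880, -2.9260)
q' = (-0.6535, 0.4501, -0.5584, -0.2421)
v' = (0.8736, 0.6080, -1.3184)
ω' = (1.2117, 1.2612, -0.6280)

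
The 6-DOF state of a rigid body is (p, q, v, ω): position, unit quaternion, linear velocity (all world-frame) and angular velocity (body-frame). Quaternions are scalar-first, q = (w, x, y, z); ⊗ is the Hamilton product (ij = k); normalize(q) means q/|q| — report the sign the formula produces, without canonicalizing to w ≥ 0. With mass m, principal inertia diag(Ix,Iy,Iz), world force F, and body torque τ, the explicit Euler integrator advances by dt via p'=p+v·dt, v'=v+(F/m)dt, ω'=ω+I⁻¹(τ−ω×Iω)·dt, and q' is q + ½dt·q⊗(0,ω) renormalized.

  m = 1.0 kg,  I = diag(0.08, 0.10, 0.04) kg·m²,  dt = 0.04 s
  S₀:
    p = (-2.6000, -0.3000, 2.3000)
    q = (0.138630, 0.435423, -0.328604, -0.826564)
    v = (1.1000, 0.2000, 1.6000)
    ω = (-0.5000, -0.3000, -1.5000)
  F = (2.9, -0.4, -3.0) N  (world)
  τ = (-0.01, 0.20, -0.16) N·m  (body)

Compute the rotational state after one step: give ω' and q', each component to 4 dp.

gyro term ω×Iω = (-0.0270, 0.0300, 0.0030)
(τ − ω×Iω)/I = (0.2125, 1.7000, -4.0750)
ω + α·dt = (-0.4915, -0.2320, -1.6630)
Hamilton product q⊗(0,ω) = (-1.1207157, 0.1756218, 1.0248275, -0.5028739)
updated quaternion q' = (0.1162, 0.4387, -0.3079, -0.8362)

ω' = (-0.4915, -0.2320, -1.6630)
q' = (0.1162, 0.4387, -0.3079, -0.8362)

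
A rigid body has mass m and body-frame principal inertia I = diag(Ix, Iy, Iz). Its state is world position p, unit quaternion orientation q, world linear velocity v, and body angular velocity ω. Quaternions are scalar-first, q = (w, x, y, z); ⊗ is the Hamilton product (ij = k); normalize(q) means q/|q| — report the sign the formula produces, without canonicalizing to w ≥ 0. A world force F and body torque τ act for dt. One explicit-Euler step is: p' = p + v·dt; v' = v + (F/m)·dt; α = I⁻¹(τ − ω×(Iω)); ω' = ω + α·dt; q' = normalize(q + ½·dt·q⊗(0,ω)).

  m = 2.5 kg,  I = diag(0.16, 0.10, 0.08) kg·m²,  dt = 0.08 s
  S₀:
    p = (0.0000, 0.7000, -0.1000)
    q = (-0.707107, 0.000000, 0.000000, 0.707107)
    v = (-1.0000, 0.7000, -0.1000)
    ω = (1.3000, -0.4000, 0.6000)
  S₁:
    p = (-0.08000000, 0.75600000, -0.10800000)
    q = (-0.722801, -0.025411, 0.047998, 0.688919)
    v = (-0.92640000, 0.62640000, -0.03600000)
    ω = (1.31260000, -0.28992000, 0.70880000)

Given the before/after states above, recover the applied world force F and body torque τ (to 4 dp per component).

velocity change Δv = (0.07360000, -0.07360000, 0.06400000)
m·(v₁−v₀)/dt = (2.3000, -2.3000, 2.0000)
ω₁ − ω₀ = (0.01260000, 0.11008000, 0.10880000)
precession coupling = (0.0048, 0.0624, 0.0312)
I·α + gyro = (0.0300, 0.2000, 0.1400)

F = (2.3000, -2.3000, 2.0000)
τ = (0.0300, 0.2000, 0.1400)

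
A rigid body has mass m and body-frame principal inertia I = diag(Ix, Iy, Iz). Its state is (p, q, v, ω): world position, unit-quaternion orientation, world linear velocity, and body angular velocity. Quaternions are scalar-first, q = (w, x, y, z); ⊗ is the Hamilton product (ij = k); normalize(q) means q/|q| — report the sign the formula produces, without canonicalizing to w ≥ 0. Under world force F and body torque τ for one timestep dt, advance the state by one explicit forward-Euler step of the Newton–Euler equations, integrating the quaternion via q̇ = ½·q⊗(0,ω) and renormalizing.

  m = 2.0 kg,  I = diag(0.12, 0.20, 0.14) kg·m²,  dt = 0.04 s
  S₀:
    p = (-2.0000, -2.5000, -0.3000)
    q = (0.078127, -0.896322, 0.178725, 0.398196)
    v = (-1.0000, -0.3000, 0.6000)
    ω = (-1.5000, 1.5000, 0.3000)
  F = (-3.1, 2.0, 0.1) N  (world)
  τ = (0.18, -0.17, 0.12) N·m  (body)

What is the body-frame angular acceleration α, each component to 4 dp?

gyro term ω×Iω = (-0.0270, 0.0090, -0.1800)
angular accel α = (1.7250, -0.8950, 2.1429)

α = (1.7250, -0.8950, 2.1429)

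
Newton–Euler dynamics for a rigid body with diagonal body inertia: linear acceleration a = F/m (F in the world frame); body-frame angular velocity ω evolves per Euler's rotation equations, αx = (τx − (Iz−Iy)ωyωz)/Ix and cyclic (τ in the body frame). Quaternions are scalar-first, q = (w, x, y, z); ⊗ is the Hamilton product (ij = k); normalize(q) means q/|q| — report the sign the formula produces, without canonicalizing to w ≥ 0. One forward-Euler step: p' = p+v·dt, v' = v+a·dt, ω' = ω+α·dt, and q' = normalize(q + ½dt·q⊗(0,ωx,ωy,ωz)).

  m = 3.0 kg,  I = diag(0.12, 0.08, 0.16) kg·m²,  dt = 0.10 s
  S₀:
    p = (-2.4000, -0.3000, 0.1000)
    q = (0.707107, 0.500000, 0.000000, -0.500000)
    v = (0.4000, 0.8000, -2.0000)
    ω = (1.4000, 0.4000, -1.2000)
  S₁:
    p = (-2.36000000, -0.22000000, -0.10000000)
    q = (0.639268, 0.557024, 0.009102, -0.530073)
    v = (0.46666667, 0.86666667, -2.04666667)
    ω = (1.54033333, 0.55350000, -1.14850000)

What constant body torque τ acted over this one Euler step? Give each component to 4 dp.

Δω = ω₁−ω₀ = (0.14033333, 0.15350000, 0.05150000)
I·α + gyro = (0.1300, 0.1900, 0.0600)

τ = (0.1300, 0.1900, 0.0600)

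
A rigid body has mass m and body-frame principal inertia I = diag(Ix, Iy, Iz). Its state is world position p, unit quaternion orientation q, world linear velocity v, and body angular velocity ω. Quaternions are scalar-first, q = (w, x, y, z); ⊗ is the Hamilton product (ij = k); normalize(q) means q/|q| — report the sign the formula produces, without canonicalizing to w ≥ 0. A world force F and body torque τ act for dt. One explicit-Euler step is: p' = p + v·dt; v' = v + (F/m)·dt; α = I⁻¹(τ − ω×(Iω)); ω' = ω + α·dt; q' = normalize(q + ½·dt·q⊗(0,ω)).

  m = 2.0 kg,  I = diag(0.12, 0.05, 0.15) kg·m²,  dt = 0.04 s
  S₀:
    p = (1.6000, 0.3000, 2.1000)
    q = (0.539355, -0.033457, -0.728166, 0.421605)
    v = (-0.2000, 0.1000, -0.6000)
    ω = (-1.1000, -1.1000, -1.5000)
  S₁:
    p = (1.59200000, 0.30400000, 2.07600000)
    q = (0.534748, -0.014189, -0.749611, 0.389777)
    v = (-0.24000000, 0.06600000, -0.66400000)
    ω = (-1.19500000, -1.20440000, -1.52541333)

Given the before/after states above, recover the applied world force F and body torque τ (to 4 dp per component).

F = (-2.0000, -1.7000, -3.2000)
τ = (-0.1200, -0.1800, -0.1800)

rate change Δω = (-0.09500000, -0.10440000, -0.02541333)
ω₀×(Iω₀) = (0.1650, -0.0495, -0.0847)
I·α + gyro = (-0.1200, -0.1800, -0.1800)
velocity change Δv = (-0.04000000, -0.03400000, -0.06400000)
applied force F = (-2.0000, -1.7000, -3.2000)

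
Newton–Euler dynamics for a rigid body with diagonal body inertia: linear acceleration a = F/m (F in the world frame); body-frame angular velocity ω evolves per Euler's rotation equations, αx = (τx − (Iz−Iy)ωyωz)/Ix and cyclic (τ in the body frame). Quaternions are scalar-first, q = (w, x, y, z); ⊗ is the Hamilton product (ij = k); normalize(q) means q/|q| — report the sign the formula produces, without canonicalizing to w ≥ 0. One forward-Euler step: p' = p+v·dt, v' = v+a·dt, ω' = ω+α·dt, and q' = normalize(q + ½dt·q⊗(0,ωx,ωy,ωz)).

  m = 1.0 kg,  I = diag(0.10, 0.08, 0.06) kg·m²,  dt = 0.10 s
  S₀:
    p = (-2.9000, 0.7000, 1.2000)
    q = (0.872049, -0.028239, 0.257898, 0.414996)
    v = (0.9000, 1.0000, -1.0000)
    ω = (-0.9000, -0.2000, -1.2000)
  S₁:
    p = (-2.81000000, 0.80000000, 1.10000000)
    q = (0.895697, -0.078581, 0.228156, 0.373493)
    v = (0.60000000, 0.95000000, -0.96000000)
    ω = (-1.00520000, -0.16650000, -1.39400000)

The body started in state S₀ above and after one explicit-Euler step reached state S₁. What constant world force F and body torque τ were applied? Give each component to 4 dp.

rate change Δω = (-0.10520000, 0.03350000, -0.19400000)
ω₀×(Iω₀) = (-0.0048, 0.0432, -0.0036)
I·α + gyro = (-0.1100, 0.0700, -0.1200)
Δv = v₁−v₀ = (-0.30000000, -0.05000000, 0.04000000)
applied force F = (-3.0000, -0.5000, 0.4000)

F = (-3.0000, -0.5000, 0.4000)
τ = (-0.1100, 0.0700, -0.1200)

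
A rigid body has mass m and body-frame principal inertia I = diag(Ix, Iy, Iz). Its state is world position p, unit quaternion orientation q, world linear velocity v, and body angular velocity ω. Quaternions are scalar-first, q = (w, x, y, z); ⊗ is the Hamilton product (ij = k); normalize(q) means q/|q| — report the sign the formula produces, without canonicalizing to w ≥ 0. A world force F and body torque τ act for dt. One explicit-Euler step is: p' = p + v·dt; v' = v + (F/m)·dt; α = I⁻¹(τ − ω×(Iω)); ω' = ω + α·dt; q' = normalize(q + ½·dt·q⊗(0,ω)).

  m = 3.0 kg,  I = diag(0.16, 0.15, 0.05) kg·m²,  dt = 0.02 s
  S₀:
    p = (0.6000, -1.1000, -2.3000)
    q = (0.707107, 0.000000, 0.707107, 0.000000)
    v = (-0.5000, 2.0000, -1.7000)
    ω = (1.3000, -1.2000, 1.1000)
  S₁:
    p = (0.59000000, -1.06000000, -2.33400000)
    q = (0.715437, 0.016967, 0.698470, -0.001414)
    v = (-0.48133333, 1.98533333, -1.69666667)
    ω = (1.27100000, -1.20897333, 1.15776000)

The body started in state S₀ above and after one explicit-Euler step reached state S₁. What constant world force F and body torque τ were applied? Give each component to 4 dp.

rate change Δω = (-0.02900000, -0.00897333, 0.05776000)
precession coupling = (0.1320, 0.1573, 0.0156)
applied torque τ = (-0.1000, 0.0900, 0.1600)
velocity change Δv = (0.01866667, -0.01466667, 0.00333333)
applied force F = (2.8000, -2.2000, 0.5000)

F = (2.8000, -2.2000, 0.5000)
τ = (-0.1000, 0.0900, 0.1600)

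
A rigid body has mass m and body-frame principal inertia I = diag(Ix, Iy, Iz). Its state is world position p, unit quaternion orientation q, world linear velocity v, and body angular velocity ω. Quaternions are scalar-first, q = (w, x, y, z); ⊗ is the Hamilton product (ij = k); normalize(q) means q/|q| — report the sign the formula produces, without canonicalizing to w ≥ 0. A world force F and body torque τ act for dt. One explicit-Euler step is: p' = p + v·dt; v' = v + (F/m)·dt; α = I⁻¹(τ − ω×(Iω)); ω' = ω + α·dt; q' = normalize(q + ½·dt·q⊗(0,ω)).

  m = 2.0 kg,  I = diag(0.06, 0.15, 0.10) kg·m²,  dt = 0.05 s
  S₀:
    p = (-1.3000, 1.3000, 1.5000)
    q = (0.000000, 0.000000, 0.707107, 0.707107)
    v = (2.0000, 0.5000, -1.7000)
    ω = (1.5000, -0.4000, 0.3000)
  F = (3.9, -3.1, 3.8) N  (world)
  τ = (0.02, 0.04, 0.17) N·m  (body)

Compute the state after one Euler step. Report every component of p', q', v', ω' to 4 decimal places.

p' = (-1.2000, 1.3250, 1.4150)
q' = (0.0018, 0.0124, 0.7331, 0.6801)
v' = (2.0975, 0.4225, -1.6050)
ω' = (1.5117, -0.3807, 0.4120)

a = (1.9500, -1.5500, 1.9000)
p + v·dt = (-1.2000, 1.3250, 1.4150)
v + (F/m)dt = (2.0975, 0.4225, -1.6050)
ω×(Iω) gyroscopic = (0.0060, -0.0180, -0.0540)
α = I⁻¹(τ − ω×Iω) = (0.2333, 0.3867, 2.2400)
new body rate ω' = (1.5117, -0.3807, 0.4120)
Hamilton product q⊗(0,ω) = (0.0707107, 0.4949749, 1.0606605, -1.0606605)
updated quaternion q' = (0.0018, 0.0124, 0.7331, 0.6801)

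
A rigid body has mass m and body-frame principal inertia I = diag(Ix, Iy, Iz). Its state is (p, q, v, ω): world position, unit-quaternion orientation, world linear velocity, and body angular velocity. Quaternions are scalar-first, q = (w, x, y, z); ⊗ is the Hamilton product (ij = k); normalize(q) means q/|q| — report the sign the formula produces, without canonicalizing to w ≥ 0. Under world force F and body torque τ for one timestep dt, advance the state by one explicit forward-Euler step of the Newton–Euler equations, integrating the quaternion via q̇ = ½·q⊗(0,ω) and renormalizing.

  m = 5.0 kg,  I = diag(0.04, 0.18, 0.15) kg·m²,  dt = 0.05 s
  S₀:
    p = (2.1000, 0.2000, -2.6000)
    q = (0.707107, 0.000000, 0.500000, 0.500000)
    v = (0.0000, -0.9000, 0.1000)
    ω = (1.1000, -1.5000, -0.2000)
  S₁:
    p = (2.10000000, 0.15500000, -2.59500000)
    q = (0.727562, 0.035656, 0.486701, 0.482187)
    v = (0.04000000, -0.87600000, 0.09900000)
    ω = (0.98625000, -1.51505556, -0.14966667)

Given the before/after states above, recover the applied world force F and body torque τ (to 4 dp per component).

F = (4.0000, 2.4000, -0.1000)
τ = (-0.1000, -0.0300, -0.0800)

Δω = ω₁−ω₀ = (-0.11375000, -0.01505556, 0.05033333)
ω₀×(Iω₀) = (-0.0090, 0.0242, -0.2310)
I·α + gyro = (-0.1000, -0.0300, -0.0800)
velocity change Δv = (0.04000000, 0.02400000, -0.00100000)
m·(v₁−v₀)/dt = (4.0000, 2.4000, -0.1000)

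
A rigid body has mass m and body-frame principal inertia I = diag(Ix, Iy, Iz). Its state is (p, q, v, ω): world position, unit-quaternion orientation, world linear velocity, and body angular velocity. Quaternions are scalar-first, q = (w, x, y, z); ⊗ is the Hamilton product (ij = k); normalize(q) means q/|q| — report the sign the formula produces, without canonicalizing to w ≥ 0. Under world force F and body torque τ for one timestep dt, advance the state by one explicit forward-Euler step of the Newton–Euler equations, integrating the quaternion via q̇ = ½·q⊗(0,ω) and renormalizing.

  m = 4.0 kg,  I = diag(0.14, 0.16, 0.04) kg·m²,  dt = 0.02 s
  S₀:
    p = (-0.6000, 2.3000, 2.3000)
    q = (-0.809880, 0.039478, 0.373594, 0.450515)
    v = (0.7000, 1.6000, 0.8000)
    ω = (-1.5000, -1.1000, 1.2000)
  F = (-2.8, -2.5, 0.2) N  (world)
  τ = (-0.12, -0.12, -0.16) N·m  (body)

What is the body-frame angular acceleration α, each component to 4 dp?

ω×(Iω) gyroscopic = (0.1584, -0.1800, 0.0330)
α = I⁻¹(τ − ω×Iω) = (-1.9886, 0.3750, -4.8250)

α = (-1.9886, 0.3750, -4.8250)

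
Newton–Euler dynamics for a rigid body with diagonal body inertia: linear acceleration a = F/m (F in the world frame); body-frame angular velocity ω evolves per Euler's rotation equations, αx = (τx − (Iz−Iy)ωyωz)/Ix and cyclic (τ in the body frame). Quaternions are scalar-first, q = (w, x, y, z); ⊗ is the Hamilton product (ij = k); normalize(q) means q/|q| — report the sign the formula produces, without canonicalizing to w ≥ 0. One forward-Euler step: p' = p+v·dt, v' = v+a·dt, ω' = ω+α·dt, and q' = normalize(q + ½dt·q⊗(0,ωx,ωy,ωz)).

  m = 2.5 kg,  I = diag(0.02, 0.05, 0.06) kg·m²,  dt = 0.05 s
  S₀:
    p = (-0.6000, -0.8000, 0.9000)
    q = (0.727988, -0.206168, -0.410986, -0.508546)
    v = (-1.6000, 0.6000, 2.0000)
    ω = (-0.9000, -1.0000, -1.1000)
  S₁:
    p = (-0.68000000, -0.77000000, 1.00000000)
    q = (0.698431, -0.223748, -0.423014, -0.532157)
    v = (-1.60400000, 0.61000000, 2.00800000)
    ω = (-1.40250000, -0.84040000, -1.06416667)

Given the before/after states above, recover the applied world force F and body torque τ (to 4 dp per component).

F = (-0.2000, 0.5000, 0.4000)
τ = (-0.1900, 0.1200, 0.0700)

rate change Δω = (-0.50250000, 0.15960000, 0.03583333)
ω₀×(Iω₀) = (0.0110, -0.0396, 0.0270)
τ = I·(Δω/dt) + ω₀×(Iω₀) = (-0.1900, 0.1200, 0.0700)
Δv = v₁−v₀ = (-0.00400000, 0.01000000, 0.00800000)
m·(v₁−v₀)/dt = (-0.2000, 0.5000, 0.4000)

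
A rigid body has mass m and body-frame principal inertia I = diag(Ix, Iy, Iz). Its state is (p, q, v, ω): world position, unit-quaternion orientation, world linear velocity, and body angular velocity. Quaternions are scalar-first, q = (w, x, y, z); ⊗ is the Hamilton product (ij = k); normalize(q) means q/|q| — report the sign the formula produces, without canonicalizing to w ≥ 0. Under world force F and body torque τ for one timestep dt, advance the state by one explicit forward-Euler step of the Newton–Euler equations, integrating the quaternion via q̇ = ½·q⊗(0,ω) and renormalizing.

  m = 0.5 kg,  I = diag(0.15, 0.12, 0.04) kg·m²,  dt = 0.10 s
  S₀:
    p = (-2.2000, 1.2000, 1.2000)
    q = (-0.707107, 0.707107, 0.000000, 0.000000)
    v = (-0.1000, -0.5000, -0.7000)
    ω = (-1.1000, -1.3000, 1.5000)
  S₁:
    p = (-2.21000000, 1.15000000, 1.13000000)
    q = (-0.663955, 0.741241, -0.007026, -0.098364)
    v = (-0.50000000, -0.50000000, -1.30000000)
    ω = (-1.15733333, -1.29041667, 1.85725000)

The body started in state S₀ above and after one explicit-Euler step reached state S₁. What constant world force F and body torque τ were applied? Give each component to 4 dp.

F = (-2.0000, 0.0000, -3.0000)
τ = (0.0700, -0.1700, 0.1000)

v₁ − v₀ = (-0.40000000, 0.00000000, -0.60000000)
F = m·Δv/dt = (-2.0000, 0.0000, -3.0000)
ω₁ − ω₀ = (-0.05733333, 0.00958333, 0.35725000)
ω₀×(Iω₀) = (0.1560, -0.1815, -0.0429)
applied torque τ = (0.0700, -0.1700, 0.1000)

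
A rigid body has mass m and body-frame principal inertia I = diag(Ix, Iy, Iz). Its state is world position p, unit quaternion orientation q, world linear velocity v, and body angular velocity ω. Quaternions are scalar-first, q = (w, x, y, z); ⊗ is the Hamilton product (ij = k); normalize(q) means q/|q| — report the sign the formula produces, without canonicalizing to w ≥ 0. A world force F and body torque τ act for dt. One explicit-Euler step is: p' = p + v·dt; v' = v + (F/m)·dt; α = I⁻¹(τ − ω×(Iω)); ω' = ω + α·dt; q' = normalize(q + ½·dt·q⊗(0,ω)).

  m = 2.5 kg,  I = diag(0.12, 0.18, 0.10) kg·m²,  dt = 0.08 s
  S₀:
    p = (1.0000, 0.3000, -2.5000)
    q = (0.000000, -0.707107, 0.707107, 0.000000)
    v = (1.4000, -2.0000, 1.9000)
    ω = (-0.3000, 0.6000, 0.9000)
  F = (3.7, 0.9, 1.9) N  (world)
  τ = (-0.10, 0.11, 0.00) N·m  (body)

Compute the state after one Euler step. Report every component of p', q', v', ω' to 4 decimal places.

angular accel α = (-0.4733, 0.6411, 0.1080)
ω' = ω + α·dt = (-0.3379, 0.6513, 0.9086)
Hamilton product q⊗(0,ω) = (-0.6363963, 0.6363963, 0.6363963, -0.2121321)
updated quaternion q' = (-0.0254, -0.6810, 0.7318, -0.0085)
a = (1.4800, 0.3600, 0.7600)
p' = p + v·dt = (1.1120, 0.1400, -2.3480)
v' = v + a·dt = (1.5184, -1.9712, 1.9608)

p' = (1.1120, 0.1400, -2.3480)
q' = (-0.0254, -0.6810, 0.7318, -0.0085)
v' = (1.5184, -1.9712, 1.9608)
ω' = (-0.3379, 0.6513, 0.9086)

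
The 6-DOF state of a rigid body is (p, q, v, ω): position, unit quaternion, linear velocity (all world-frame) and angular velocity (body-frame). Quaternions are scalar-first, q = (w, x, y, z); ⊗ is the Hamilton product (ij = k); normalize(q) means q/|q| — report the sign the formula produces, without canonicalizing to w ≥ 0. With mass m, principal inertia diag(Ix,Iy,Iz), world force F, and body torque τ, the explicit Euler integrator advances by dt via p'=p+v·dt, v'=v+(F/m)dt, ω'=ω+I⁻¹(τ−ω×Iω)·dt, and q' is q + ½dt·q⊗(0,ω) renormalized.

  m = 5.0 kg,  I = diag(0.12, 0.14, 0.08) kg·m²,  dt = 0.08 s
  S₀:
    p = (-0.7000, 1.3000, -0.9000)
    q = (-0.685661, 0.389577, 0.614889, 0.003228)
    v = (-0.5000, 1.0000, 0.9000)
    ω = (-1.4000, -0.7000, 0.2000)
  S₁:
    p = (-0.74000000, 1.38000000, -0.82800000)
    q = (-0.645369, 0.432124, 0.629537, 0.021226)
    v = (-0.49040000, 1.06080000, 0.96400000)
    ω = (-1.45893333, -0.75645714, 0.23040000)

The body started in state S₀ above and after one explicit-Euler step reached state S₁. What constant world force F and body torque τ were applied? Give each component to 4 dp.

Δv = v₁−v₀ = (0.00960000, 0.06080000, 0.06400000)
m·(v₁−v₀)/dt = (0.6000, 3.8000, 4.0000)
rate change Δω = (-0.05893333, -0.05645714, 0.03040000)
gyro term ω₀×Iω₀ = (0.0084, -0.0112, 0.0196)
I·α + gyro = (-0.0800, -0.1100, 0.0500)

F = (0.6000, 3.8000, 4.0000)
τ = (-0.0800, -0.1100, 0.0500)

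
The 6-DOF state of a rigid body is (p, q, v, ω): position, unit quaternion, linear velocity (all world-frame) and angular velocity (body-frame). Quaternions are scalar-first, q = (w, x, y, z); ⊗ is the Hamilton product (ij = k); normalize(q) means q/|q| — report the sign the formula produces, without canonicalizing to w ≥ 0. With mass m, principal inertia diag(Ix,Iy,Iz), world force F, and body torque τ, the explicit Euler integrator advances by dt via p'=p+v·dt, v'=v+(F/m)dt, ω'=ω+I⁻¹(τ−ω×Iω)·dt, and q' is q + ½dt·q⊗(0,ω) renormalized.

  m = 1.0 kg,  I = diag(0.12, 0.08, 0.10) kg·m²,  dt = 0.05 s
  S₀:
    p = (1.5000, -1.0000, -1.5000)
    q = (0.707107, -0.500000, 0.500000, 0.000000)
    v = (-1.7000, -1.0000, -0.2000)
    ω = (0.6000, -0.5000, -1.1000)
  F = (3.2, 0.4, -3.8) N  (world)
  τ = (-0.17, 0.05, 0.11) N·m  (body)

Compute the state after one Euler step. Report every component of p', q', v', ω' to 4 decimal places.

p' = (1.4150, -1.0500, -1.5100)
q' = (0.7204, -0.5029, 0.4771, -0.0207)
v' = (-1.5400, -0.9800, -0.3900)
ω' = (0.5246, -0.4605, -1.0510)

(τ − ω×Iω)/I = (-1.5083, 0.7900, 0.9800)
ω' = ω + α·dt = (0.5246, -0.4605, -1.0510)
2q̇ = q⊗(0,ω) = (0.5500000, -0.1257358, -0.9035535, -0.8278177)
q + ½dt·q⊗(0,ω), renormalized = (0.7204, -0.5029, 0.4771, -0.0207)
linear accel F/m = (3.2000, 0.4000, -3.8000)
p + v·dt = (1.4150, -1.0500, -1.5100)
v + (F/m)dt = (-1.5400, -0.9800, -0.3900)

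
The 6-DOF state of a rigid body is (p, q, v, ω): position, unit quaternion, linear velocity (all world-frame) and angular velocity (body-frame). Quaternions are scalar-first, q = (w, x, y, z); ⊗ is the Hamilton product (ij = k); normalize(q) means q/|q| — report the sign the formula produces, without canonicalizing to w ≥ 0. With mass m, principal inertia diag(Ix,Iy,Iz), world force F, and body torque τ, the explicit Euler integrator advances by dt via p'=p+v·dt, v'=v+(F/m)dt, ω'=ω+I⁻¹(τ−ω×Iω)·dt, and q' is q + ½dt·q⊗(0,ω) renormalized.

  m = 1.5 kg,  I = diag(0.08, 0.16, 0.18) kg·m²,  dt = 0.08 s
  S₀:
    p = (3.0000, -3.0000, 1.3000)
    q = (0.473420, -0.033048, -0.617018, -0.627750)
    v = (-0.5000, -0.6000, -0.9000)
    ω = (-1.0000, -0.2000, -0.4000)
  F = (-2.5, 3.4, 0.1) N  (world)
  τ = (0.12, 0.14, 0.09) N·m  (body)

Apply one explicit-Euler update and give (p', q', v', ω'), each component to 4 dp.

p' = (2.9600, -3.0480, 1.2280)
q' = (0.4567, -0.0471, -0.5957, -0.6591)
v' = (-0.6333, -0.4187, -0.8947)
ω' = (-0.8816, -0.1100, -0.3671)

a = (-1.6667, 2.2667, 0.0667)
p' = p + v·dt = (2.9600, -3.0480, 1.2280)
v' = v + a·dt = (-0.6333, -0.4187, -0.8947)
gyro term ω×Iω = (0.0016, -0.0400, 0.0160)
(τ − ω×Iω)/I = (1.4800, 1.1250, 0.4111)
new body rate ω' = (-0.8816, -0.1100, -0.3671)
Hamilton product q⊗(0,ω) = (-0.4075516, -0.3521628, 0.5198468, -0.7997764)
updated quaternion q' = (0.4567, -0.0471, -0.5957, -0.6591)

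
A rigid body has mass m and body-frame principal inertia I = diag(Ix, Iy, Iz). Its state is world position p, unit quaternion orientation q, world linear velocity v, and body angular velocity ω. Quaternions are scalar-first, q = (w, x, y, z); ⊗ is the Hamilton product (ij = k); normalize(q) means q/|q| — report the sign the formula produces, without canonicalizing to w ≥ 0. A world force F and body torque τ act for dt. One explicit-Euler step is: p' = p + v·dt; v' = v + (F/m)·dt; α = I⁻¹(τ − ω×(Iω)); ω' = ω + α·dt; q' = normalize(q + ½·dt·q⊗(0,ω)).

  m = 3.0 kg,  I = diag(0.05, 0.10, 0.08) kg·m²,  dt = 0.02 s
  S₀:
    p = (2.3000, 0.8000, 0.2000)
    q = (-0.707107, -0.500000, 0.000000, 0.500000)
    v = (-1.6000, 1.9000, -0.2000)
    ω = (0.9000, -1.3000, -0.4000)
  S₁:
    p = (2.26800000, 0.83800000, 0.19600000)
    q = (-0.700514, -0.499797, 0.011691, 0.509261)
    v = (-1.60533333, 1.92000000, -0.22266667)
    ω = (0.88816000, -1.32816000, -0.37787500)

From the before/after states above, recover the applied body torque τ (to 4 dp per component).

τ = (-0.0400, -0.1300, 0.0300)

rate change Δω = (-0.01184000, -0.02816000, 0.02212500)
ω₀×(Iω₀) = (-0.0104, 0.0108, -0.0585)
τ = I·(Δω/dt) + ω₀×(Iω₀) = (-0.0400, -0.1300, 0.0300)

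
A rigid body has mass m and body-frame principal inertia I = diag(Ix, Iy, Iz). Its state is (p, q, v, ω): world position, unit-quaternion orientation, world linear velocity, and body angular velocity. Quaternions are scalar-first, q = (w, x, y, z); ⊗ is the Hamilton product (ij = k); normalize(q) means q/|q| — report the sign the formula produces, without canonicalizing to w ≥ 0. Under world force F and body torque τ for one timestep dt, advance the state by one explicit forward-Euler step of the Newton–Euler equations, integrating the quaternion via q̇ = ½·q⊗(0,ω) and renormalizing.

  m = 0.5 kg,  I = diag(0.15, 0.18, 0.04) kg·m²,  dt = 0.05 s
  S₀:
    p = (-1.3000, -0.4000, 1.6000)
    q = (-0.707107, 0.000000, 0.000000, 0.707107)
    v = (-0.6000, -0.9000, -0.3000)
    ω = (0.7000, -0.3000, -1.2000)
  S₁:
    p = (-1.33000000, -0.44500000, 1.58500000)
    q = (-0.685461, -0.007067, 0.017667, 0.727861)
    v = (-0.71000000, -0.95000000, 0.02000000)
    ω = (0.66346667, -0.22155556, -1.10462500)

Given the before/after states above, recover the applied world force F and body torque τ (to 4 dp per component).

F = (-1.1000, -0.5000, 3.2000)
τ = (-0.1600, 0.1900, 0.0700)

Δv = v₁−v₀ = (-0.11000000, -0.05000000, 0.32000000)
m·(v₁−v₀)/dt = (-1.1000, -0.5000, 3.2000)
ω₁ − ω₀ = (-0.03653333, 0.07844444, 0.09537500)
precession coupling = (-0.0504, -0.0924, -0.0063)
τ = I·(Δω/dt) + ω₀×(Iω₀) = (-0.1600, 0.1900, 0.0700)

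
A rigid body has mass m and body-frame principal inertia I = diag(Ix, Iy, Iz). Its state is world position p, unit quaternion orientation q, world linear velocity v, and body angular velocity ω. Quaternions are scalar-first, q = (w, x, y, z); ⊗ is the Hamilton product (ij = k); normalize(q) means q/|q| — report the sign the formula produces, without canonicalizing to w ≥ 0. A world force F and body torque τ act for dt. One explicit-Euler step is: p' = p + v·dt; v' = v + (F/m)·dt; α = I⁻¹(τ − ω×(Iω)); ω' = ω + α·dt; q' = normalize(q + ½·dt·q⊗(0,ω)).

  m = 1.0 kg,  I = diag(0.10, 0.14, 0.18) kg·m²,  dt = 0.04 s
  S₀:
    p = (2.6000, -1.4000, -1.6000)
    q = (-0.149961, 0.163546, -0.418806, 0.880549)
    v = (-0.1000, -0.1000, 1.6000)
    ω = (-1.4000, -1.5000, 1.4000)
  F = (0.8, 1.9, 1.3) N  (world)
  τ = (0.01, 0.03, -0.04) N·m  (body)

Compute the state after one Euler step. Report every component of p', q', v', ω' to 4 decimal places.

α = I⁻¹(τ − ω×Iω) = (0.9400, -0.9057, -0.6889)
new body rate ω' = (-1.3624, -1.5362, 1.3724)
q⊗(0,ω) = (-1.6320132, 0.9444405, -1.2367915, -1.0415928)
q + ½dt·q⊗(0,ω), renormalized = (-0.1824, 0.1822, -0.4430, 0.8587)
a = F/m = (0.8000, 1.9000, 1.3000)
p + v·dt = (2.5960, -1.4040, -1.5360)
new velocity v' = (-0.0680, -0.0240, 1.6520)

p' = (2.5960, -1.4040, -1.5360)
q' = (-0.1824, 0.1822, -0.4430, 0.8587)
v' = (-0.0680, -0.0240, 1.6520)
ω' = (-1.3624, -1.5362, 1.3724)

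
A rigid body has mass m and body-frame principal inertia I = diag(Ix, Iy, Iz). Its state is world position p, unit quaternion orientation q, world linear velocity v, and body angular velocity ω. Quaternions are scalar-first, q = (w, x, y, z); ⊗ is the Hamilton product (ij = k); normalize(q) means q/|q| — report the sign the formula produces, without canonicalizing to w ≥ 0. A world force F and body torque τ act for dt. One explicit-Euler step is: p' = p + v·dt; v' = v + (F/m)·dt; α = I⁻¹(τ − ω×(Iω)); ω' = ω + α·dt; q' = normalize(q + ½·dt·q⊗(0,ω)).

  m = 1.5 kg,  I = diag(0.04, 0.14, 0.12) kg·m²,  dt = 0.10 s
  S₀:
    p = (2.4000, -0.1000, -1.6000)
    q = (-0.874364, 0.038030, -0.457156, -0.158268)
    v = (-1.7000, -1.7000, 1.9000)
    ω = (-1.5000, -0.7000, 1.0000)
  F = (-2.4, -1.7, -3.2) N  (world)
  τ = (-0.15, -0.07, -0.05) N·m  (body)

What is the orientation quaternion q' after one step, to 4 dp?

q' = (-0.8755, 0.0749, -0.4147, -0.2365)

q⊗(0,ω) = (-0.1046962, 0.7436024, 0.8114268, -1.5867190)
q + ½dt·q⊗(0,ω), renormalized = (-0.8755, 0.0749, -0.4147, -0.2365)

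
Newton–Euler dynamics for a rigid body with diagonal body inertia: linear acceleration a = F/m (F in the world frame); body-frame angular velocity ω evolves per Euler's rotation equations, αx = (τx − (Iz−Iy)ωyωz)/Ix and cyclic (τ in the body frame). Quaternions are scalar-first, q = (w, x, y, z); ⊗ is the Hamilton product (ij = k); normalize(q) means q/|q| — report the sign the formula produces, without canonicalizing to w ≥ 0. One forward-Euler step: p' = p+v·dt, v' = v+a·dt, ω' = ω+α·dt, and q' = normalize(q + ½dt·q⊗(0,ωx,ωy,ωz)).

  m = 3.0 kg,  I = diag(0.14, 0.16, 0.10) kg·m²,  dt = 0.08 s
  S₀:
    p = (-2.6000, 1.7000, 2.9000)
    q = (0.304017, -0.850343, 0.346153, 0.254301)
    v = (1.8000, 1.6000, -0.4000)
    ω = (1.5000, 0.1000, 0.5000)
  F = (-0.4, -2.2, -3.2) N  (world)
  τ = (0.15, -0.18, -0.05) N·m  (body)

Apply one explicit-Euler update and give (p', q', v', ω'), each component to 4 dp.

p' = (-2.4560, 1.8280, 2.8680)
q' = (0.3479, -0.8245, 0.3789, 0.2357)
v' = (1.7893, 1.5413, -0.4853)
ω' = (1.5874, -0.0050, 0.4576)

α = I⁻¹(τ − ω×Iω) = (1.0929, -1.3125, -0.5300)
new body rate ω' = (1.5874, -0.0050, 0.4576)
Hamilton product q⊗(0,ω) = (1.1137487, 0.6036719, 0.8370247, -0.4522553)
q' = normalize(q + ½dt·q⊗(0,ω)) = (0.3479, -0.8245, 0.3789, 0.2357)
a = (-0.1333, -0.7333, -1.0667)
p + v·dt = (-2.4560, 1.8280, 2.8680)
v + (F/m)dt = (1.7893, 1.5413, -0.4853)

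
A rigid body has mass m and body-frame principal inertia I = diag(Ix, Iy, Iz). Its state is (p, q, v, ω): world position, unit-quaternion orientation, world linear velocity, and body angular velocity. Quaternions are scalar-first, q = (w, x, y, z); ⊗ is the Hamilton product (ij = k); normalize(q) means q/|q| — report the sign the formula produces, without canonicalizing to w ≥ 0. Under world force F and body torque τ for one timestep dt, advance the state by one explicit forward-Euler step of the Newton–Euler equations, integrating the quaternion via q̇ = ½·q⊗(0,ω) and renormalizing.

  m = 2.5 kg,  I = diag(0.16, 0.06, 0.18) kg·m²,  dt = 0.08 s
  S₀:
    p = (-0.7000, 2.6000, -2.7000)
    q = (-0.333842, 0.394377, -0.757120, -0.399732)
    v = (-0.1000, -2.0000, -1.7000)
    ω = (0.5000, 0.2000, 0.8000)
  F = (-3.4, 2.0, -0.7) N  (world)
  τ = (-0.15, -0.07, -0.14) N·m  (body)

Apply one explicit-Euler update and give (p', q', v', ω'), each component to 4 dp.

p' = (-0.7080, 2.4400, -2.8360)
q' = (-0.3226, 0.3664, -0.7798, -0.3918)
v' = (-0.2088, -1.9360, -1.7224)
ω' = (0.4154, 0.1173, 0.7422)

angular accel α = (-1.0575, -1.0333, -0.7222)
new body rate ω' = (0.4154, 0.1173, 0.7422)
2q̇ = q⊗(0,ω) = (0.2740211, -0.6926706, -0.5821360, 0.1903618)
updated quaternion q' = (-0.3226, 0.3664, -0.7798, -0.3918)
p' = p + v·dt = (-0.7080, 2.4400, -2.8360)
v + (F/m)dt = (-0.2088, -1.9360, -1.7224)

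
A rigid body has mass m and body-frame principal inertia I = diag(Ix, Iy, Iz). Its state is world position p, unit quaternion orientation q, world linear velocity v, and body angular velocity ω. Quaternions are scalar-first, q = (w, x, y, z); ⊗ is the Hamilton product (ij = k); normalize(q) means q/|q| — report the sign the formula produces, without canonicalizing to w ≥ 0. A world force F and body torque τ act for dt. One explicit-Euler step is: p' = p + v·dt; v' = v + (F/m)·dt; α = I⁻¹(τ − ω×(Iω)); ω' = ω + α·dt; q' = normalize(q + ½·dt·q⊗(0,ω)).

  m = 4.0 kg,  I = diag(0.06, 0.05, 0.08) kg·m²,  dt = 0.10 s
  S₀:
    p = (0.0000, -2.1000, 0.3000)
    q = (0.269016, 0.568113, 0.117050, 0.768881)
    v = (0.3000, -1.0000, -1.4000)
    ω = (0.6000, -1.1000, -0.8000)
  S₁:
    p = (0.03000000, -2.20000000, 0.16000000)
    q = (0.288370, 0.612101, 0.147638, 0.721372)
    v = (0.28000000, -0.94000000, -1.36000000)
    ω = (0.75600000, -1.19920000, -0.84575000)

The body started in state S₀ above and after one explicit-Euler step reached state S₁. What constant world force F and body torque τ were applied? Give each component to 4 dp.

F = (-0.8000, 2.4000, 1.6000)
τ = (0.1200, -0.0400, -0.0300)

velocity change Δv = (-0.02000000, 0.06000000, 0.04000000)
applied force F = (-0.8000, 2.4000, 1.6000)
ω₁ − ω₀ = (0.15600000, -0.09920000, -0.04575000)
precession coupling = (0.0264, 0.0096, 0.0066)
τ = I·(Δω/dt) + ω₀×(Iω₀) = (0.1200, -0.0400, -0.0300)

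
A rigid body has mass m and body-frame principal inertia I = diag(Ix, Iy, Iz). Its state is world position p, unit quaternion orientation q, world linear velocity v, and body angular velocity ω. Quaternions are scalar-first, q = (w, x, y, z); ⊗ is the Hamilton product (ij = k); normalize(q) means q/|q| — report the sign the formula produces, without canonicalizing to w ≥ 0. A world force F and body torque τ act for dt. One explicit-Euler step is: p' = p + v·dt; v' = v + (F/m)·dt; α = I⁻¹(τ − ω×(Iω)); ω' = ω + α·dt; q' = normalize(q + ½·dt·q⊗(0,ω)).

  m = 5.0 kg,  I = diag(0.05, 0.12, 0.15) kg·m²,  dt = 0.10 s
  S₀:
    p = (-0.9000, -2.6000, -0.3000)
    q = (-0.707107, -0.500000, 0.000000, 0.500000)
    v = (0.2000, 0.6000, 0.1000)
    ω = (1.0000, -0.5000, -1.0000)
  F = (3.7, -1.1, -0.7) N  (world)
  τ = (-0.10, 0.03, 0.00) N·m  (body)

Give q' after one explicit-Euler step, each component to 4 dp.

q' = (-0.6553, -0.5214, 0.0176, 0.5463)

q⊗(0,ω) = (1.0000000, -0.4571070, 0.3535535, 0.9571070)
q + ½dt·q⊗(0,ω), renormalized = (-0.6553, -0.5214, 0.0176, 0.5463)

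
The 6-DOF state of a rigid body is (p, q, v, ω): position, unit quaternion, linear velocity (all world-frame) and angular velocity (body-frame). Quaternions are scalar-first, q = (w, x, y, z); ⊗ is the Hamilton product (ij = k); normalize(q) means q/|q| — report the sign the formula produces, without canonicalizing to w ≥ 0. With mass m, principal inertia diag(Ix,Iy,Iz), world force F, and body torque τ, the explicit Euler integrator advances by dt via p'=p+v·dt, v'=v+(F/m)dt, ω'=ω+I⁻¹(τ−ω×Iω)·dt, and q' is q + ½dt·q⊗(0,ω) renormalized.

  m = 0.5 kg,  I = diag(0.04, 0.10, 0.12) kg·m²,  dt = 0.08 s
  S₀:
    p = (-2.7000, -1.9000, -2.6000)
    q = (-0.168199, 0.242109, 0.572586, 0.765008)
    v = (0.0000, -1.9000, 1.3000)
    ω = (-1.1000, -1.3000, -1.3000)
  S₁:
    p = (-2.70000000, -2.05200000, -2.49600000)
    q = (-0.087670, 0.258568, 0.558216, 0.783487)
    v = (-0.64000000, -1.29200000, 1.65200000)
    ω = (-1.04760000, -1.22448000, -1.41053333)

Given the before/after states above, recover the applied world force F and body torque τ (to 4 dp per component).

F = (-4.0000, 3.8000, 2.2000)
τ = (0.0600, -0.0200, -0.0800)

v₁ − v₀ = (-0.64000000, 0.60800000, 0.35200000)
applied force F = (-4.0000, 3.8000, 2.2000)
Δω = ω₁−ω₀ = (0.05240000, 0.07552000, -0.11053333)
applied torque τ = (0.0600, -0.0200, -0.0800)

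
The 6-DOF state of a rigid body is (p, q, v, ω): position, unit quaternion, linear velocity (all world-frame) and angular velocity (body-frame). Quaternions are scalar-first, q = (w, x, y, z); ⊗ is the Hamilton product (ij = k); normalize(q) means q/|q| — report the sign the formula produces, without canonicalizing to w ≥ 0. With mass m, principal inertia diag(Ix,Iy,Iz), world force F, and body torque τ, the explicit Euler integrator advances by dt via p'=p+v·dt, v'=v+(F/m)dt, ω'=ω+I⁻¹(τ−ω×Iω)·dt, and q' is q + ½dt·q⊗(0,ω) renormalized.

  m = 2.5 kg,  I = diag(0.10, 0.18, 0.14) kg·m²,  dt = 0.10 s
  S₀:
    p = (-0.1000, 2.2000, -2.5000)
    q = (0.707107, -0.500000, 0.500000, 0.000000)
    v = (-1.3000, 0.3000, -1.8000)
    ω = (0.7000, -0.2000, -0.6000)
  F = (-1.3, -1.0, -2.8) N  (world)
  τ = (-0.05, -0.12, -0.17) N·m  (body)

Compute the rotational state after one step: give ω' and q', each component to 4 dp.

ω×(Iω) gyroscopic = (-0.0048, 0.0168, -0.0112)
α = I⁻¹(τ − ω×Iω) = (-0.4520, -0.7600, -1.1343)
ω' = ω + α·dt = (0.6548, -0.2760, -0.7134)
Hamilton product q⊗(0,ω) = (0.4500000, 0.1949749, -0.4414214, -0.6742642)
q' = normalize(q + ½dt·q⊗(0,ω)) = (0.7288, -0.4897, 0.4774, -0.0337)

ω' = (0.6548, -0.2760, -0.7134)
q' = (0.7288, -0.4897, 0.4774, -0.0337)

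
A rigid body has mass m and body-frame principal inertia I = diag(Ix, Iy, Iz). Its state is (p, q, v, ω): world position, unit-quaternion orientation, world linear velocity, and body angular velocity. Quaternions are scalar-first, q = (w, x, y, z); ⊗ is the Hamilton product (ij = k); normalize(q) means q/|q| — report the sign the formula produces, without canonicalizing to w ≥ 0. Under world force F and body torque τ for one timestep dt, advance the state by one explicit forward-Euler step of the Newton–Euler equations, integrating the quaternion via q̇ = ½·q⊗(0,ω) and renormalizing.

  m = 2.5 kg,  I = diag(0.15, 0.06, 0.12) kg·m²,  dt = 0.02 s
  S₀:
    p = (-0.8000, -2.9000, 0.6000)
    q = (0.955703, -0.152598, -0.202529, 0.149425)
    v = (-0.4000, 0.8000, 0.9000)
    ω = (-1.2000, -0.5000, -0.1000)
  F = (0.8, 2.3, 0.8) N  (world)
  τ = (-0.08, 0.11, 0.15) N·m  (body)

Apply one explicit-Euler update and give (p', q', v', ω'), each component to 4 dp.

p' = (-0.8080, -2.8840, 0.6180)
q' = (0.9529, -0.1631, -0.2092, 0.1468)
v' = (-0.3936, 0.8184, 0.9064)
ω' = (-1.2111, -0.4645, -0.0660)

gyro term ω×Iω = (0.0030, 0.0036, -0.0540)
(τ − ω×Iω)/I = (-0.5533, 1.7733, 1.7000)
new body rate ω' = (-1.2111, -0.4645, -0.0660)
Hamilton product q⊗(0,ω) = (-0.2694396, -1.0518782, -0.6724213, -0.2623061)
updated quaternion q' = (0.9529, -0.1631, -0.2092, 0.1468)
a = F/m = (0.3200, 0.9200, 0.3200)
new position p' = (-0.8080, -2.8840, 0.6180)
v' = v + a·dt = (-0.3936, 0.8184, 0.9064)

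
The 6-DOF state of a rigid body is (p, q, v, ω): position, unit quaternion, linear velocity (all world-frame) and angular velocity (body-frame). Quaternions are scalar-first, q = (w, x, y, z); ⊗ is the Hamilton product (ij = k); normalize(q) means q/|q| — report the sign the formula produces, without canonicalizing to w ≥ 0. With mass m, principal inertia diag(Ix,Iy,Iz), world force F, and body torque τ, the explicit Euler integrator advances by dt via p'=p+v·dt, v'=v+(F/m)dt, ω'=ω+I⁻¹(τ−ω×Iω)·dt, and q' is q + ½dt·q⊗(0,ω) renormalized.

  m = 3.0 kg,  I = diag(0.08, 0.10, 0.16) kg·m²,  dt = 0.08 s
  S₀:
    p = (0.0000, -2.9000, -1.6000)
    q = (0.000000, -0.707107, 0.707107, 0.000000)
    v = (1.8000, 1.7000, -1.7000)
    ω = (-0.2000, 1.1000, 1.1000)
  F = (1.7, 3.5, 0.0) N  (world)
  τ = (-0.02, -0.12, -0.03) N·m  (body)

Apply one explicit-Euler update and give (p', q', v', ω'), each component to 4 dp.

a = F/m = (0.5667, 1.1667, 0.0000)
p + v·dt = (0.1440, -2.7640, -1.7360)
new velocity v' = (1.8453, 1.7933, -1.7000)
gyro term ω×Iω = (0.0726, 0.0176, -0.0044)
α = I⁻¹(τ − ω×Iω) = (-1.1575, -1.3760, -0.1600)
new body rate ω' = (-0.2926, 0.9899, 1.0872)
2q̇ = q⊗(0,ω) = (-0.9192391, 0.7778177, 0.7778177, -0.6363963)
q + ½dt·q⊗(0,ω), renormalized = (-0.0367, -0.6747, 0.7368, -0.0254)

p' = (0.1440, -2.7640, -1.7360)
q' = (-0.0367, -0.6747, 0.7368, -0.0254)
v' = (1.8453, 1.7933, -1.7000)
ω' = (-0.2926, 0.9899, 1.0872)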